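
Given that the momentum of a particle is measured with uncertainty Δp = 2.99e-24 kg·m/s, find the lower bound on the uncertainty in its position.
17.635 pm

Using the Heisenberg uncertainty principle:
ΔxΔp ≥ ℏ/2

The minimum uncertainty in position is:
Δx_min = ℏ/(2Δp)
Δx_min = (1.055e-34 J·s) / (2 × 2.990e-24 kg·m/s)
Δx_min = 1.763e-11 m = 17.635 pm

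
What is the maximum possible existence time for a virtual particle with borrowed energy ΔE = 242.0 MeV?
1.360 ys

Using the energy-time uncertainty principle:
ΔEΔt ≥ ℏ/2

For a virtual particle borrowing energy ΔE, the maximum lifetime is:
Δt_max = ℏ/(2ΔE)

Converting energy:
ΔE = 242.0 MeV = 3.877e-11 J

Δt_max = (1.055e-34 J·s) / (2 × 3.877e-11 J)
Δt_max = 1.360e-24 s = 1.360 ys

Virtual particles with higher borrowed energy exist for shorter times.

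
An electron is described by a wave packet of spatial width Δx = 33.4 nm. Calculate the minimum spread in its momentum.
1.579 × 10^-27 kg·m/s

For a wave packet, the spatial width Δx and momentum spread Δp are related by the uncertainty principle:
ΔxΔp ≥ ℏ/2

The minimum momentum spread is:
Δp_min = ℏ/(2Δx)
Δp_min = (1.055e-34 J·s) / (2 × 3.340e-08 m)
Δp_min = 1.579e-27 kg·m/s

A wave packet cannot have both a well-defined position and well-defined momentum.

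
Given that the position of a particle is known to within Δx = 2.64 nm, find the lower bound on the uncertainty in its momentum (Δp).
1.997 × 10^-26 kg·m/s

Using the Heisenberg uncertainty principle:
ΔxΔp ≥ ℏ/2

The minimum uncertainty in momentum is:
Δp_min = ℏ/(2Δx)
Δp_min = (1.055e-34 J·s) / (2 × 2.640e-09 m)
Δp_min = 1.997e-26 kg·m/s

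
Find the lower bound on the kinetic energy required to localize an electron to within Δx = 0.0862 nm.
1.282 eV

Localizing a particle requires giving it sufficient momentum uncertainty:

1. From uncertainty principle: Δp ≥ ℏ/(2Δx)
   Δp_min = (1.055e-34 J·s) / (2 × 8.620e-11 m)
   Δp_min = 6.117e-25 kg·m/s

2. This momentum uncertainty corresponds to kinetic energy:
   KE ≈ (Δp)²/(2m) = (6.117e-25)²/(2 × 9.109e-31 kg)
   KE = 2.054e-19 J = 1.282 eV

Tighter localization requires more energy.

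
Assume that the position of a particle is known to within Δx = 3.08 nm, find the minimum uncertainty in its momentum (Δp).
1.712 × 10^-26 kg·m/s

Using the Heisenberg uncertainty principle:
ΔxΔp ≥ ℏ/2

The minimum uncertainty in momentum is:
Δp_min = ℏ/(2Δx)
Δp_min = (1.055e-34 J·s) / (2 × 3.080e-09 m)
Δp_min = 1.712e-26 kg·m/s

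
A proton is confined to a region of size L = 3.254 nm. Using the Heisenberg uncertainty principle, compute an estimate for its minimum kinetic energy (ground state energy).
489.913 neV

Using the uncertainty principle to estimate ground state energy:

1. The position uncertainty is approximately the confinement size:
   Δx ≈ L = 3.254e-09 m

2. From ΔxΔp ≥ ℏ/2, the minimum momentum uncertainty is:
   Δp ≈ ℏ/(2L) = 1.620e-26 kg·m/s

3. The kinetic energy is approximately:
   KE ≈ (Δp)²/(2m) = (1.620e-26)²/(2 × 1.673e-27 kg)
   KE ≈ 7.849e-26 J = 489.913 neV

This is an order-of-magnitude estimate of the ground state energy.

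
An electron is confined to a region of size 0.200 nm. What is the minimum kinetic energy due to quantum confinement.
238.124 meV

Using the uncertainty principle:

1. Position uncertainty: Δx ≈ 2.000e-10 m
2. Minimum momentum uncertainty: Δp = ℏ/(2Δx) = 2.636e-25 kg·m/s
3. Minimum kinetic energy:
   KE = (Δp)²/(2m) = (2.636e-25)²/(2 × 9.109e-31 kg)
   KE = 3.815e-20 J = 238.124 meV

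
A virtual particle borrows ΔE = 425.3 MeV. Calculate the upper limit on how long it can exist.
7.738 × 10^-25 s

Using the energy-time uncertainty principle:
ΔEΔt ≥ ℏ/2

For a virtual particle borrowing energy ΔE, the maximum lifetime is:
Δt_max = ℏ/(2ΔE)

Converting energy:
ΔE = 425.3 MeV = 6.814e-11 J

Δt_max = (1.055e-34 J·s) / (2 × 6.814e-11 J)
Δt_max = 7.738e-25 s = 7.738 × 10^-25 s

Virtual particles with higher borrowed energy exist for shorter times.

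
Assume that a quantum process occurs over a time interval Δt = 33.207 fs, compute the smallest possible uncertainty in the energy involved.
9.911 meV

Using the energy-time uncertainty principle:
ΔEΔt ≥ ℏ/2

The minimum uncertainty in energy is:
ΔE_min = ℏ/(2Δt)
ΔE_min = (1.055e-34 J·s) / (2 × 3.321e-14 s)
ΔE_min = 1.588e-21 J = 9.911 meV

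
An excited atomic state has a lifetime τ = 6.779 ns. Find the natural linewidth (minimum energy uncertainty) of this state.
48.548 neV

Using the energy-time uncertainty principle:
ΔEΔt ≥ ℏ/2

The lifetime τ represents the time uncertainty Δt.
The natural linewidth (minimum energy uncertainty) is:

ΔE = ℏ/(2τ)
ΔE = (1.055e-34 J·s) / (2 × 6.779e-09 s)
ΔE = 7.778e-27 J = 48.548 neV

This natural linewidth limits the precision of spectroscopic measurements.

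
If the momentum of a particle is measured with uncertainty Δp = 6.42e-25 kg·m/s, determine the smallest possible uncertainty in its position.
82.132 pm

Using the Heisenberg uncertainty principle:
ΔxΔp ≥ ℏ/2

The minimum uncertainty in position is:
Δx_min = ℏ/(2Δp)
Δx_min = (1.055e-34 J·s) / (2 × 6.420e-25 kg·m/s)
Δx_min = 8.213e-11 m = 82.132 pm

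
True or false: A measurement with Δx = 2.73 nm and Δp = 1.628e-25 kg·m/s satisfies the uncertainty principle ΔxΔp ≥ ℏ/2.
Yes, it satisfies the uncertainty principle.

Calculate the product ΔxΔp:
ΔxΔp = (2.730e-09 m) × (1.628e-25 kg·m/s)
ΔxΔp = 4.444e-34 J·s

Compare to the minimum allowed value ℏ/2:
ℏ/2 = 5.273e-35 J·s

Since ΔxΔp = 4.444e-34 J·s ≥ 5.273e-35 J·s = ℏ/2,
the measurement satisfies the uncertainty principle.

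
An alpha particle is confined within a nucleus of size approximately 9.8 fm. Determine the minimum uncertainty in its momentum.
5.380 × 10^-21 kg·m/s

Using the Heisenberg uncertainty principle:
ΔxΔp ≥ ℏ/2

With Δx ≈ L = 9.800e-15 m (the confinement size):
Δp_min = ℏ/(2Δx)
Δp_min = (1.055e-34 J·s) / (2 × 9.800e-15 m)
Δp_min = 5.380e-21 kg·m/s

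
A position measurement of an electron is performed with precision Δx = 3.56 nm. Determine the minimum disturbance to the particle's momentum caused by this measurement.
1.481 × 10^-26 kg·m/s

The uncertainty principle implies that measuring position disturbs momentum:
ΔxΔp ≥ ℏ/2

When we measure position with precision Δx, we necessarily introduce a momentum uncertainty:
Δp ≥ ℏ/(2Δx)
Δp_min = (1.055e-34 J·s) / (2 × 3.560e-09 m)
Δp_min = 1.481e-26 kg·m/s

The more precisely we measure position, the greater the momentum disturbance.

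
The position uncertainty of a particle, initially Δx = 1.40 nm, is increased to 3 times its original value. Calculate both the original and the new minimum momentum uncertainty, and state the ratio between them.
Original Δp_min = 3.766 × 10^-26 kg·m/s; new Δp'_min = 1.255 × 10^-26 kg·m/s; ratio Δp'_min/Δp_min = 1/3.

From the uncertainty principle ΔxΔp ≥ ℏ/2, the minimum momentum uncertainty is Δp_min = ℏ/(2Δx).

Original (Δx = 1.40 nm = 1.400e-09 m):
Δp_min = (1.055e-34 J·s)/(2 × 1.400e-09 m) = 3.766e-26 kg·m/s

When Δx → 3Δx:
Δp'_min = ℏ/(2 × 3Δx) = (1/3) × ℏ/(2Δx) = (1/3) × Δp_min
Δp'_min = 1/3 × 3.766e-26 kg·m/s = 1.255e-26 kg·m/s

Since Δp_min ∝ 1/Δx, when Δx is increased to 3 times its original value, Δp_min decreases to 1/3 of its original value.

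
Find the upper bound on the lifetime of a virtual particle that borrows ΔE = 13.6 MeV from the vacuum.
24.199 ys

Using the energy-time uncertainty principle:
ΔEΔt ≥ ℏ/2

For a virtual particle borrowing energy ΔE, the maximum lifetime is:
Δt_max = ℏ/(2ΔE)

Converting energy:
ΔE = 13.6 MeV = 2.179e-12 J

Δt_max = (1.055e-34 J·s) / (2 × 2.179e-12 J)
Δt_max = 2.420e-23 s = 24.199 ys

Virtual particles with higher borrowed energy exist for shorter times.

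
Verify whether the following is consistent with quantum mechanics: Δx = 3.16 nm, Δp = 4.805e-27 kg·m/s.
No, it violates the uncertainty principle (impossible measurement).

Calculate the product ΔxΔp:
ΔxΔp = (3.160e-09 m) × (4.805e-27 kg·m/s)
ΔxΔp = 1.518e-35 J·s

Compare to the minimum allowed value ℏ/2:
ℏ/2 = 5.273e-35 J·s

Since ΔxΔp = 1.518e-35 J·s < 5.273e-35 J·s = ℏ/2,
the measurement violates the uncertainty principle.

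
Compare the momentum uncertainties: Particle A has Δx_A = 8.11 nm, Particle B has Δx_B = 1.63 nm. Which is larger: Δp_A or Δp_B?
Particle B has the larger minimum momentum uncertainty, by a factor of 4.98.

For each particle, the minimum momentum uncertainty is Δp_min = ℏ/(2Δx):

Particle A: Δp_A = ℏ/(2×8.110e-09 m) = 6.502e-27 kg·m/s
Particle B: Δp_B = ℏ/(2×1.630e-09 m) = 3.235e-26 kg·m/s

Ratio: Δp_B/Δp_A = 4.98

Since Δp_min ∝ 1/Δx, the particle with smaller position uncertainty (B) has larger momentum uncertainty.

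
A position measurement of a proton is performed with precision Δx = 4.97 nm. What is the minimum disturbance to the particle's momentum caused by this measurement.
1.061 × 10^-26 kg·m/s

The uncertainty principle implies that measuring position disturbs momentum:
ΔxΔp ≥ ℏ/2

When we measure position with precision Δx, we necessarily introduce a momentum uncertainty:
Δp ≥ ℏ/(2Δx)
Δp_min = (1.055e-34 J·s) / (2 × 4.970e-09 m)
Δp_min = 1.061e-26 kg·m/s

The more precisely we measure position, the greater the momentum disturbance.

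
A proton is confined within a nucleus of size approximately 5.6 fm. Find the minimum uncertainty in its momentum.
9.416 × 10^-21 kg·m/s

Using the Heisenberg uncertainty principle:
ΔxΔp ≥ ℏ/2

With Δx ≈ L = 5.600e-15 m (the confinement size):
Δp_min = ℏ/(2Δx)
Δp_min = (1.055e-34 J·s) / (2 × 5.600e-15 m)
Δp_min = 9.416e-21 kg·m/s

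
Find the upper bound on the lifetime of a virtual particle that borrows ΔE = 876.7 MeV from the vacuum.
3.754 × 10^-25 s

Using the energy-time uncertainty principle:
ΔEΔt ≥ ℏ/2

For a virtual particle borrowing energy ΔE, the maximum lifetime is:
Δt_max = ℏ/(2ΔE)

Converting energy:
ΔE = 876.7 MeV = 1.405e-10 J

Δt_max = (1.055e-34 J·s) / (2 × 1.405e-10 J)
Δt_max = 3.754e-25 s = 3.754 × 10^-25 s

Virtual particles with higher borrowed energy exist for shorter times.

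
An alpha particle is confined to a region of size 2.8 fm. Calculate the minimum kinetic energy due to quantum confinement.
166.557 keV

Using the uncertainty principle:

1. Position uncertainty: Δx ≈ 2.800e-15 m
2. Minimum momentum uncertainty: Δp = ℏ/(2Δx) = 1.883e-20 kg·m/s
3. Minimum kinetic energy:
   KE = (Δp)²/(2m) = (1.883e-20)²/(2 × 6.645e-27 kg)
   KE = 2.669e-14 J = 166.557 keV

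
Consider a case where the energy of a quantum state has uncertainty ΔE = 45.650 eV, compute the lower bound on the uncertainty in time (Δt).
7.209 as

Using the energy-time uncertainty principle:
ΔEΔt ≥ ℏ/2

The minimum uncertainty in time is:
Δt_min = ℏ/(2ΔE)
Δt_min = (1.055e-34 J·s) / (2 × 7.314e-18 J)
Δt_min = 7.209e-18 s = 7.209 as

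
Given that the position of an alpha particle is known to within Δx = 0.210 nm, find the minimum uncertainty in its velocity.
37.788 m/s

Using the Heisenberg uncertainty principle and Δp = mΔv:
ΔxΔp ≥ ℏ/2
Δx(mΔv) ≥ ℏ/2

The minimum uncertainty in velocity is:
Δv_min = ℏ/(2mΔx)
Δv_min = (1.055e-34 J·s) / (2 × 6.645e-27 kg × 2.100e-10 m)
Δv_min = 3.779e+01 m/s = 37.788 m/s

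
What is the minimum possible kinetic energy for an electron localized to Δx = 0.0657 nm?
2.207 eV

Localizing a particle requires giving it sufficient momentum uncertainty:

1. From uncertainty principle: Δp ≥ ℏ/(2Δx)
   Δp_min = (1.055e-34 J·s) / (2 × 6.570e-11 m)
   Δp_min = 8.026e-25 kg·m/s

2. This momentum uncertainty corresponds to kinetic energy:
   KE ≈ (Δp)²/(2m) = (8.026e-25)²/(2 × 9.109e-31 kg)
   KE = 3.535e-19 J = 2.207 eV

Tighter localization requires more energy.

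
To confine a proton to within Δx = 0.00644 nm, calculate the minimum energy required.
125.078 meV

Localizing a particle requires giving it sufficient momentum uncertainty:

1. From uncertainty principle: Δp ≥ ℏ/(2Δx)
   Δp_min = (1.055e-34 J·s) / (2 × 6.440e-12 m)
   Δp_min = 8.188e-24 kg·m/s

2. This momentum uncertainty corresponds to kinetic energy:
   KE ≈ (Δp)²/(2m) = (8.188e-24)²/(2 × 1.673e-27 kg)
   KE = 2.004e-20 J = 125.078 meV

Tighter localization requires more energy.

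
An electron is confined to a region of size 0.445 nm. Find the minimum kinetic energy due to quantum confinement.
48.100 meV

Using the uncertainty principle:

1. Position uncertainty: Δx ≈ 4.450e-10 m
2. Minimum momentum uncertainty: Δp = ℏ/(2Δx) = 1.185e-25 kg·m/s
3. Minimum kinetic energy:
   KE = (Δp)²/(2m) = (1.185e-25)²/(2 × 9.109e-31 kg)
   KE = 7.706e-21 J = 48.100 meV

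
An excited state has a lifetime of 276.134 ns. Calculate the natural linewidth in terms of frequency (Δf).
288.184 kHz

Using the energy-time uncertainty principle and E = hf:
ΔEΔt ≥ ℏ/2
hΔf·Δt ≥ ℏ/2

The minimum frequency uncertainty is:
Δf = ℏ/(2hτ) = 1/(4πτ)
Δf = 1/(4π × 2.761e-07 s)
Δf = 2.882e+05 Hz = 288.184 kHz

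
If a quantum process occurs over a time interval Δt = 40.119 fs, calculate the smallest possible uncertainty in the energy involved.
8.203 meV

Using the energy-time uncertainty principle:
ΔEΔt ≥ ℏ/2

The minimum uncertainty in energy is:
ΔE_min = ℏ/(2Δt)
ΔE_min = (1.055e-34 J·s) / (2 × 4.012e-14 s)
ΔE_min = 1.314e-21 J = 8.203 meV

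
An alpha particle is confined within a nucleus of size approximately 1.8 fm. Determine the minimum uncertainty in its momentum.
2.929 × 10^-20 kg·m/s

Using the Heisenberg uncertainty principle:
ΔxΔp ≥ ℏ/2

With Δx ≈ L = 1.800e-15 m (the confinement size):
Δp_min = ℏ/(2Δx)
Δp_min = (1.055e-34 J·s) / (2 × 1.800e-15 m)
Δp_min = 2.929e-20 kg·m/s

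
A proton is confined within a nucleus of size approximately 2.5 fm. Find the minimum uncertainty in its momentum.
2.109 × 10^-20 kg·m/s

Using the Heisenberg uncertainty principle:
ΔxΔp ≥ ℏ/2

With Δx ≈ L = 2.500e-15 m (the confinement size):
Δp_min = ℏ/(2Δx)
Δp_min = (1.055e-34 J·s) / (2 × 2.500e-15 m)
Δp_min = 2.109e-20 kg·m/s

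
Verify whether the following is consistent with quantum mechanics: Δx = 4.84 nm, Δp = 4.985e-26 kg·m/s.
Yes, it satisfies the uncertainty principle.

Calculate the product ΔxΔp:
ΔxΔp = (4.840e-09 m) × (4.985e-26 kg·m/s)
ΔxΔp = 2.413e-34 J·s

Compare to the minimum allowed value ℏ/2:
ℏ/2 = 5.273e-35 J·s

Since ΔxΔp = 2.413e-34 J·s ≥ 5.273e-35 J·s = ℏ/2,
the measurement satisfies the uncertainty principle.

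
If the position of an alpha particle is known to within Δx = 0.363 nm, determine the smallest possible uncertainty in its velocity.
21.861 m/s

Using the Heisenberg uncertainty principle and Δp = mΔv:
ΔxΔp ≥ ℏ/2
Δx(mΔv) ≥ ℏ/2

The minimum uncertainty in velocity is:
Δv_min = ℏ/(2mΔx)
Δv_min = (1.055e-34 J·s) / (2 × 6.645e-27 kg × 3.630e-10 m)
Δv_min = 2.186e+01 m/s = 21.861 m/s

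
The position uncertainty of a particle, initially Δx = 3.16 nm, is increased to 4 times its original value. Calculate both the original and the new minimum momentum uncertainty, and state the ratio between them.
Original Δp_min = 1.669 × 10^-26 kg·m/s; new Δp'_min = 4.172 × 10^-27 kg·m/s; ratio Δp'_min/Δp_min = 1/4.

From the uncertainty principle ΔxΔp ≥ ℏ/2, the minimum momentum uncertainty is Δp_min = ℏ/(2Δx).

Original (Δx = 3.16 nm = 3.160e-09 m):
Δp_min = (1.055e-34 J·s)/(2 × 3.160e-09 m) = 1.669e-26 kg·m/s

When Δx → 4Δx:
Δp'_min = ℏ/(2 × 4Δx) = (1/4) × ℏ/(2Δx) = (1/4) × Δp_min
Δp'_min = 1/4 × 1.669e-26 kg·m/s = 4.172e-27 kg·m/s

Since Δp_min ∝ 1/Δx, when Δx is increased to 4 times its original value, Δp_min decreases to 1/4 of its original value.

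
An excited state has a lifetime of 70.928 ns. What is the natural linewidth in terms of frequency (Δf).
1.122 MHz

Using the energy-time uncertainty principle and E = hf:
ΔEΔt ≥ ℏ/2
hΔf·Δt ≥ ℏ/2

The minimum frequency uncertainty is:
Δf = ℏ/(2hτ) = 1/(4πτ)
Δf = 1/(4π × 7.093e-08 s)
Δf = 1.122e+06 Hz = 1.122 MHz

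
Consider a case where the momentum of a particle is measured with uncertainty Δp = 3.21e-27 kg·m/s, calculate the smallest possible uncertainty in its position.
16.426 nm

Using the Heisenberg uncertainty principle:
ΔxΔp ≥ ℏ/2

The minimum uncertainty in position is:
Δx_min = ℏ/(2Δp)
Δx_min = (1.055e-34 J·s) / (2 × 3.210e-27 kg·m/s)
Δx_min = 1.643e-08 m = 16.426 nm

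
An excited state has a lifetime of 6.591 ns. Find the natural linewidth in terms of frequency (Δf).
12.074 MHz

Using the energy-time uncertainty principle and E = hf:
ΔEΔt ≥ ℏ/2
hΔf·Δt ≥ ℏ/2

The minimum frequency uncertainty is:
Δf = ℏ/(2hτ) = 1/(4πτ)
Δf = 1/(4π × 6.591e-09 s)
Δf = 1.207e+07 Hz = 12.074 MHz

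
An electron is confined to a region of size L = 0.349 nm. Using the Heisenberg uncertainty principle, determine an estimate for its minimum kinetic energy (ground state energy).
78.201 meV

Using the uncertainty principle to estimate ground state energy:

1. The position uncertainty is approximately the confinement size:
   Δx ≈ L = 3.490e-10 m

2. From ΔxΔp ≥ ℏ/2, the minimum momentum uncertainty is:
   Δp ≈ ℏ/(2L) = 1.511e-25 kg·m/s

3. The kinetic energy is approximately:
   KE ≈ (Δp)²/(2m) = (1.511e-25)²/(2 × 9.109e-31 kg)
   KE ≈ 1.253e-20 J = 78.201 meV

This is an order-of-magnitude estimate of the ground state energy.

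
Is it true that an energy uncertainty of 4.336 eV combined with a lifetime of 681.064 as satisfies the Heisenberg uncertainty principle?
Yes, it satisfies the uncertainty relation.

Calculate the product ΔEΔt:
ΔE = 4.336 eV = 6.947e-19 J
ΔEΔt = (6.947e-19 J) × (6.811e-16 s)
ΔEΔt = 4.731e-34 J·s

Compare to the minimum allowed value ℏ/2:
ℏ/2 = 5.273e-35 J·s

Since ΔEΔt = 4.731e-34 J·s ≥ 5.273e-35 J·s = ℏ/2,
this satisfies the uncertainty relation.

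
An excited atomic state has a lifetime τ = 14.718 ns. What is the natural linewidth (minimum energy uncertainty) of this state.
22.361 neV

Using the energy-time uncertainty principle:
ΔEΔt ≥ ℏ/2

The lifetime τ represents the time uncertainty Δt.
The natural linewidth (minimum energy uncertainty) is:

ΔE = ℏ/(2τ)
ΔE = (1.055e-34 J·s) / (2 × 1.472e-08 s)
ΔE = 3.583e-27 J = 22.361 neV

This natural linewidth limits the precision of spectroscopic measurements.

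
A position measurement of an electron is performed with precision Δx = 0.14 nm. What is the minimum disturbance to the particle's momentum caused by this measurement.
3.766 × 10^-25 kg·m/s

The uncertainty principle implies that measuring position disturbs momentum:
ΔxΔp ≥ ℏ/2

When we measure position with precision Δx, we necessarily introduce a momentum uncertainty:
Δp ≥ ℏ/(2Δx)
Δp_min = (1.055e-34 J·s) / (2 × 1.400e-10 m)
Δp_min = 3.766e-25 kg·m/s

The more precisely we measure position, the greater the momentum disturbance.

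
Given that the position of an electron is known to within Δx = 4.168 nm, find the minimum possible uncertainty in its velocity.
13.888 km/s

Using the Heisenberg uncertainty principle and Δp = mΔv:
ΔxΔp ≥ ℏ/2
Δx(mΔv) ≥ ℏ/2

The minimum uncertainty in velocity is:
Δv_min = ℏ/(2mΔx)
Δv_min = (1.055e-34 J·s) / (2 × 9.109e-31 kg × 4.168e-09 m)
Δv_min = 1.389e+04 m/s = 13.888 km/s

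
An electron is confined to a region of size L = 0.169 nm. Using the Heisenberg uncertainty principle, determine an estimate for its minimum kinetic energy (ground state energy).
333.495 meV

Using the uncertainty principle to estimate ground state energy:

1. The position uncertainty is approximately the confinement size:
   Δx ≈ L = 1.690e-10 m

2. From ΔxΔp ≥ ℏ/2, the minimum momentum uncertainty is:
   Δp ≈ ℏ/(2L) = 3.120e-25 kg·m/s

3. The kinetic energy is approximately:
   KE ≈ (Δp)²/(2m) = (3.120e-25)²/(2 × 9.109e-31 kg)
   KE ≈ 5.343e-20 J = 333.495 meV

This is an order-of-magnitude estimate of the ground state energy.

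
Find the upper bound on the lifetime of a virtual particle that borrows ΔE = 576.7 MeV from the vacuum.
5.707 × 10^-25 s

Using the energy-time uncertainty principle:
ΔEΔt ≥ ℏ/2

For a virtual particle borrowing energy ΔE, the maximum lifetime is:
Δt_max = ℏ/(2ΔE)

Converting energy:
ΔE = 576.7 MeV = 9.240e-11 J

Δt_max = (1.055e-34 J·s) / (2 × 9.240e-11 J)
Δt_max = 5.707e-25 s = 5.707 × 10^-25 s

Virtual particles with higher borrowed energy exist for shorter times.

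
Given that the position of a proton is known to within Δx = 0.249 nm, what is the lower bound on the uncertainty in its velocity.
126.604 m/s

Using the Heisenberg uncertainty principle and Δp = mΔv:
ΔxΔp ≥ ℏ/2
Δx(mΔv) ≥ ℏ/2

The minimum uncertainty in velocity is:
Δv_min = ℏ/(2mΔx)
Δv_min = (1.055e-34 J·s) / (2 × 1.673e-27 kg × 2.490e-10 m)
Δv_min = 1.266e+02 m/s = 126.604 m/s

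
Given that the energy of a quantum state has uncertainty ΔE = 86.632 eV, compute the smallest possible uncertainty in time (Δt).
3.799 as

Using the energy-time uncertainty principle:
ΔEΔt ≥ ℏ/2

The minimum uncertainty in time is:
Δt_min = ℏ/(2ΔE)
Δt_min = (1.055e-34 J·s) / (2 × 1.388e-17 J)
Δt_min = 3.799e-18 s = 3.799 as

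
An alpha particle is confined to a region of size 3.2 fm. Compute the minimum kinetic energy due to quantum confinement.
127.520 keV

Using the uncertainty principle:

1. Position uncertainty: Δx ≈ 3.200e-15 m
2. Minimum momentum uncertainty: Δp = ℏ/(2Δx) = 1.648e-20 kg·m/s
3. Minimum kinetic energy:
   KE = (Δp)²/(2m) = (1.648e-20)²/(2 × 6.645e-27 kg)
   KE = 2.043e-14 J = 127.520 keV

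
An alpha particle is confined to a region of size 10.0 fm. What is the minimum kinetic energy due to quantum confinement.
13.058 keV

Using the uncertainty principle:

1. Position uncertainty: Δx ≈ 1.000e-14 m
2. Minimum momentum uncertainty: Δp = ℏ/(2Δx) = 5.273e-21 kg·m/s
3. Minimum kinetic energy:
   KE = (Δp)²/(2m) = (5.273e-21)²/(2 × 6.645e-27 kg)
   KE = 2.092e-15 J = 13.058 keV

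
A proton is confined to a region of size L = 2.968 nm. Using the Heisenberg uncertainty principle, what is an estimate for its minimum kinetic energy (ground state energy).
588.879 neV

Using the uncertainty principle to estimate ground state energy:

1. The position uncertainty is approximately the confinement size:
   Δx ≈ L = 2.968e-09 m

2. From ΔxΔp ≥ ℏ/2, the minimum momentum uncertainty is:
   Δp ≈ ℏ/(2L) = 1.777e-26 kg·m/s

3. The kinetic energy is approximately:
   KE ≈ (Δp)²/(2m) = (1.777e-26)²/(2 × 1.673e-27 kg)
   KE ≈ 9.435e-26 J = 588.879 neV

This is an order-of-magnitude estimate of the ground state energy.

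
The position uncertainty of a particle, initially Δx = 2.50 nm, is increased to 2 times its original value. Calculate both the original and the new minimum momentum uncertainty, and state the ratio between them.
Original Δp_min = 2.109 × 10^-26 kg·m/s; new Δp'_min = 1.055 × 10^-26 kg·m/s; ratio Δp'_min/Δp_min = 1/2.

From the uncertainty principle ΔxΔp ≥ ℏ/2, the minimum momentum uncertainty is Δp_min = ℏ/(2Δx).

Original (Δx = 2.50 nm = 2.500e-09 m):
Δp_min = (1.055e-34 J·s)/(2 × 2.500e-09 m) = 2.109e-26 kg·m/s

When Δx → 2Δx:
Δp'_min = ℏ/(2 × 2Δx) = (1/2) × ℏ/(2Δx) = (1/2) × Δp_min
Δp'_min = 1/2 × 2.109e-26 kg·m/s = 1.055e-26 kg·m/s

Since Δp_min ∝ 1/Δx, when Δx is increased to 2 times its original value, Δp_min decreases to 1/2 of its original value.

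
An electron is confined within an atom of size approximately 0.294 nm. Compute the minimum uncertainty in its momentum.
1.793 × 10^-25 kg·m/s

Using the Heisenberg uncertainty principle:
ΔxΔp ≥ ℏ/2

With Δx ≈ L = 2.940e-10 m (the confinement size):
Δp_min = ℏ/(2Δx)
Δp_min = (1.055e-34 J·s) / (2 × 2.940e-10 m)
Δp_min = 1.793e-25 kg·m/s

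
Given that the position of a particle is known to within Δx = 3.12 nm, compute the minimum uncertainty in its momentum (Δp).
1.690 × 10^-26 kg·m/s

Using the Heisenberg uncertainty principle:
ΔxΔp ≥ ℏ/2

The minimum uncertainty in momentum is:
Δp_min = ℏ/(2Δx)
Δp_min = (1.055e-34 J·s) / (2 × 3.120e-09 m)
Δp_min = 1.690e-26 kg·m/s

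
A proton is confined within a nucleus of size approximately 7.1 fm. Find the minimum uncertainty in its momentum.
7.427 × 10^-21 kg·m/s

Using the Heisenberg uncertainty principle:
ΔxΔp ≥ ℏ/2

With Δx ≈ L = 7.100e-15 m (the confinement size):
Δp_min = ℏ/(2Δx)
Δp_min = (1.055e-34 J·s) / (2 × 7.100e-15 m)
Δp_min = 7.427e-21 kg·m/s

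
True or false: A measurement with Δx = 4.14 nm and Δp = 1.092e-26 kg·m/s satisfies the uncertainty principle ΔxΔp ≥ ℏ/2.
No, it violates the uncertainty principle (impossible measurement).

Calculate the product ΔxΔp:
ΔxΔp = (4.140e-09 m) × (1.092e-26 kg·m/s)
ΔxΔp = 4.521e-35 J·s

Compare to the minimum allowed value ℏ/2:
ℏ/2 = 5.273e-35 J·s

Since ΔxΔp = 4.521e-35 J·s < 5.273e-35 J·s = ℏ/2,
the measurement violates the uncertainty principle.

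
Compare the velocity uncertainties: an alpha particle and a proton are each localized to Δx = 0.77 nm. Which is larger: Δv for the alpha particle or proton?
The proton has the larger minimum velocity uncertainty, by a ratio of 4.0.

For both particles, Δp_min = ℏ/(2Δx) = 6.848e-26 kg·m/s (same for both).

The velocity uncertainty is Δv = Δp/m:
- alpha particle: Δv = 6.848e-26 / 6.645e-27 = 1.031e+01 m/s = 10.306 m/s
- proton: Δv = 6.848e-26 / 1.673e-27 = 4.094e+01 m/s = 40.941 m/s

Ratio: 4.094e+01 / 1.031e+01 = 4.0

The lighter particle has larger velocity uncertainty because Δv ∝ 1/m.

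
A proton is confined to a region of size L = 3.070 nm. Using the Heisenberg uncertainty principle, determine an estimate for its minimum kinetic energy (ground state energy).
550.399 neV

Using the uncertainty principle to estimate ground state energy:

1. The position uncertainty is approximately the confinement size:
   Δx ≈ L = 3.070e-09 m

2. From ΔxΔp ≥ ℏ/2, the minimum momentum uncertainty is:
   Δp ≈ ℏ/(2L) = 1.718e-26 kg·m/s

3. The kinetic energy is approximately:
   KE ≈ (Δp)²/(2m) = (1.718e-26)²/(2 × 1.673e-27 kg)
   KE ≈ 8.818e-26 J = 550.399 neV

This is an order-of-magnitude estimate of the ground state energy.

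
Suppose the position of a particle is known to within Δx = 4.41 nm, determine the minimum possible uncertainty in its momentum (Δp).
1.196 × 10^-26 kg·m/s

Using the Heisenberg uncertainty principle:
ΔxΔp ≥ ℏ/2

The minimum uncertainty in momentum is:
Δp_min = ℏ/(2Δx)
Δp_min = (1.055e-34 J·s) / (2 × 4.410e-09 m)
Δp_min = 1.196e-26 kg·m/s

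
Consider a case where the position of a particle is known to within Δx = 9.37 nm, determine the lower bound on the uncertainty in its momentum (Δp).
5.627 × 10^-27 kg·m/s

Using the Heisenberg uncertainty principle:
ΔxΔp ≥ ℏ/2

The minimum uncertainty in momentum is:
Δp_min = ℏ/(2Δx)
Δp_min = (1.055e-34 J·s) / (2 × 9.370e-09 m)
Δp_min = 5.627e-27 kg·m/s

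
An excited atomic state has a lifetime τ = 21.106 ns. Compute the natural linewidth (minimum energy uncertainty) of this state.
15.593 neV

Using the energy-time uncertainty principle:
ΔEΔt ≥ ℏ/2

The lifetime τ represents the time uncertainty Δt.
The natural linewidth (minimum energy uncertainty) is:

ΔE = ℏ/(2τ)
ΔE = (1.055e-34 J·s) / (2 × 2.111e-08 s)
ΔE = 2.498e-27 J = 15.593 neV

This natural linewidth limits the precision of spectroscopic measurements.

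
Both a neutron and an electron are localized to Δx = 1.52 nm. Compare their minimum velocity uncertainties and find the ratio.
The electron has the larger minimum velocity uncertainty, by a ratio of 1838.7.

For both particles, Δp_min = ℏ/(2Δx) = 3.469e-26 kg·m/s (same for both).

The velocity uncertainty is Δv = Δp/m:
- neutron: Δv = 3.469e-26 / 1.675e-27 = 2.071e+01 m/s = 20.711 m/s
- electron: Δv = 3.469e-26 / 9.109e-31 = 3.808e+04 m/s = 38.081 km/s

Ratio: 3.808e+04 / 2.071e+01 = 1838.7

The lighter particle has larger velocity uncertainty because Δv ∝ 1/m.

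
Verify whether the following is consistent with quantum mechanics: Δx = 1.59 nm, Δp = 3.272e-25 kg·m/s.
Yes, it satisfies the uncertainty principle.

Calculate the product ΔxΔp:
ΔxΔp = (1.590e-09 m) × (3.272e-25 kg·m/s)
ΔxΔp = 5.202e-34 J·s

Compare to the minimum allowed value ℏ/2:
ℏ/2 = 5.273e-35 J·s

Since ΔxΔp = 5.202e-34 J·s ≥ 5.273e-35 J·s = ℏ/2,
the measurement satisfies the uncertainty principle.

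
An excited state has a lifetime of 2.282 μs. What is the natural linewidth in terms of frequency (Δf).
34.872 kHz

Using the energy-time uncertainty principle and E = hf:
ΔEΔt ≥ ℏ/2
hΔf·Δt ≥ ℏ/2

The minimum frequency uncertainty is:
Δf = ℏ/(2hτ) = 1/(4πτ)
Δf = 1/(4π × 2.282e-06 s)
Δf = 3.487e+04 Hz = 34.872 kHz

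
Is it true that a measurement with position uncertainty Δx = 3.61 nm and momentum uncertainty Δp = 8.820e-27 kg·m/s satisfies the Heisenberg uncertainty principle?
No, it violates the uncertainty principle (impossible measurement).

Calculate the product ΔxΔp:
ΔxΔp = (3.610e-09 m) × (8.820e-27 kg·m/s)
ΔxΔp = 3.184e-35 J·s

Compare to the minimum allowed value ℏ/2:
ℏ/2 = 5.273e-35 J·s

Since ΔxΔp = 3.184e-35 J·s < 5.273e-35 J·s = ℏ/2,
the measurement violates the uncertainty principle.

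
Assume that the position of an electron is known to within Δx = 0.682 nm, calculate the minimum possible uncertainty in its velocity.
84.874 km/s

Using the Heisenberg uncertainty principle and Δp = mΔv:
ΔxΔp ≥ ℏ/2
Δx(mΔv) ≥ ℏ/2

The minimum uncertainty in velocity is:
Δv_min = ℏ/(2mΔx)
Δv_min = (1.055e-34 J·s) / (2 × 9.109e-31 kg × 6.820e-10 m)
Δv_min = 8.487e+04 m/s = 84.874 km/s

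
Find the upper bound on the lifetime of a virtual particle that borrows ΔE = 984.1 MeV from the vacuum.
3.344 × 10^-25 s

Using the energy-time uncertainty principle:
ΔEΔt ≥ ℏ/2

For a virtual particle borrowing energy ΔE, the maximum lifetime is:
Δt_max = ℏ/(2ΔE)

Converting energy:
ΔE = 984.1 MeV = 1.577e-10 J

Δt_max = (1.055e-34 J·s) / (2 × 1.577e-10 J)
Δt_max = 3.344e-25 s = 3.344 × 10^-25 s

Virtual particles with higher borrowed energy exist for shorter times.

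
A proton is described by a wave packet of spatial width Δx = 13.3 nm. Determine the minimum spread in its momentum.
3.965 × 10^-27 kg·m/s

For a wave packet, the spatial width Δx and momentum spread Δp are related by the uncertainty principle:
ΔxΔp ≥ ℏ/2

The minimum momentum spread is:
Δp_min = ℏ/(2Δx)
Δp_min = (1.055e-34 J·s) / (2 × 1.330e-08 m)
Δp_min = 3.965e-27 kg·m/s

A wave packet cannot have both a well-defined position and well-defined momentum.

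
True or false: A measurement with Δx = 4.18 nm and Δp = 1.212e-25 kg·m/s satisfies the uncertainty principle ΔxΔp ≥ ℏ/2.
Yes, it satisfies the uncertainty principle.

Calculate the product ΔxΔp:
ΔxΔp = (4.180e-09 m) × (1.212e-25 kg·m/s)
ΔxΔp = 5.066e-34 J·s

Compare to the minimum allowed value ℏ/2:
ℏ/2 = 5.273e-35 J·s

Since ΔxΔp = 5.066e-34 J·s ≥ 5.273e-35 J·s = ℏ/2,
the measurement satisfies the uncertainty principle.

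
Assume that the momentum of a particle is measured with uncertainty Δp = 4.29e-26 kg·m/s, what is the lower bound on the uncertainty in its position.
1.229 nm

Using the Heisenberg uncertainty principle:
ΔxΔp ≥ ℏ/2

The minimum uncertainty in position is:
Δx_min = ℏ/(2Δp)
Δx_min = (1.055e-34 J·s) / (2 × 4.290e-26 kg·m/s)
Δx_min = 1.229e-09 m = 1.229 nm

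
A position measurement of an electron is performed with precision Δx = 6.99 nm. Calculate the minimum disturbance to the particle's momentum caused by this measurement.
7.543 × 10^-27 kg·m/s

The uncertainty principle implies that measuring position disturbs momentum:
ΔxΔp ≥ ℏ/2

When we measure position with precision Δx, we necessarily introduce a momentum uncertainty:
Δp ≥ ℏ/(2Δx)
Δp_min = (1.055e-34 J·s) / (2 × 6.990e-09 m)
Δp_min = 7.543e-27 kg·m/s

The more precisely we measure position, the greater the momentum disturbance.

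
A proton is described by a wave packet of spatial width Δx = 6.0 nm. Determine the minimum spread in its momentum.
8.788 × 10^-27 kg·m/s

For a wave packet, the spatial width Δx and momentum spread Δp are related by the uncertainty principle:
ΔxΔp ≥ ℏ/2

The minimum momentum spread is:
Δp_min = ℏ/(2Δx)
Δp_min = (1.055e-34 J·s) / (2 × 6.000e-09 m)
Δp_min = 8.788e-27 kg·m/s

A wave packet cannot have both a well-defined position and well-defined momentum.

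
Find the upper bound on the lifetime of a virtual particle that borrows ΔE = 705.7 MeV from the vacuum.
4.664 × 10^-25 s

Using the energy-time uncertainty principle:
ΔEΔt ≥ ℏ/2

For a virtual particle borrowing energy ΔE, the maximum lifetime is:
Δt_max = ℏ/(2ΔE)

Converting energy:
ΔE = 705.7 MeV = 1.131e-10 J

Δt_max = (1.055e-34 J·s) / (2 × 1.131e-10 J)
Δt_max = 4.664e-25 s = 4.664 × 10^-25 s

Virtual particles with higher borrowed energy exist for shorter times.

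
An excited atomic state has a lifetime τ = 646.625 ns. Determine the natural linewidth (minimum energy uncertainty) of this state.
508.960 peV

Using the energy-time uncertainty principle:
ΔEΔt ≥ ℏ/2

The lifetime τ represents the time uncertainty Δt.
The natural linewidth (minimum energy uncertainty) is:

ΔE = ℏ/(2τ)
ΔE = (1.055e-34 J·s) / (2 × 6.466e-07 s)
ΔE = 8.154e-29 J = 508.960 peV

This natural linewidth limits the precision of spectroscopic measurements.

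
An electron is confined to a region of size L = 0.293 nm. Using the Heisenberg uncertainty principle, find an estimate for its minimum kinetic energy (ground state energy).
110.950 meV

Using the uncertainty principle to estimate ground state energy:

1. The position uncertainty is approximately the confinement size:
   Δx ≈ L = 2.930e-10 m

2. From ΔxΔp ≥ ℏ/2, the minimum momentum uncertainty is:
   Δp ≈ ℏ/(2L) = 1.800e-25 kg·m/s

3. The kinetic energy is approximately:
   KE ≈ (Δp)²/(2m) = (1.800e-25)²/(2 × 9.109e-31 kg)
   KE ≈ 1.778e-20 J = 110.950 meV

This is an order-of-magnitude estimate of the ground state energy.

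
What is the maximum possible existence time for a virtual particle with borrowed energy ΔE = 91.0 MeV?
3.617 ys

Using the energy-time uncertainty principle:
ΔEΔt ≥ ℏ/2

For a virtual particle borrowing energy ΔE, the maximum lifetime is:
Δt_max = ℏ/(2ΔE)

Converting energy:
ΔE = 91.0 MeV = 1.458e-11 J

Δt_max = (1.055e-34 J·s) / (2 × 1.458e-11 J)
Δt_max = 3.617e-24 s = 3.617 ys

Virtual particles with higher borrowed energy exist for shorter times.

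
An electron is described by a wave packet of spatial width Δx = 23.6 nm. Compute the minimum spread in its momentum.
2.234 × 10^-27 kg·m/s

For a wave packet, the spatial width Δx and momentum spread Δp are related by the uncertainty principle:
ΔxΔp ≥ ℏ/2

The minimum momentum spread is:
Δp_min = ℏ/(2Δx)
Δp_min = (1.055e-34 J·s) / (2 × 2.360e-08 m)
Δp_min = 2.234e-27 kg·m/s

A wave packet cannot have both a well-defined position and well-defined momentum.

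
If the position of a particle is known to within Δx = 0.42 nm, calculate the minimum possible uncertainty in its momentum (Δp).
1.255 × 10^-25 kg·m/s

Using the Heisenberg uncertainty principle:
ΔxΔp ≥ ℏ/2

The minimum uncertainty in momentum is:
Δp_min = ℏ/(2Δx)
Δp_min = (1.055e-34 J·s) / (2 × 4.200e-10 m)
Δp_min = 1.255e-25 kg·m/s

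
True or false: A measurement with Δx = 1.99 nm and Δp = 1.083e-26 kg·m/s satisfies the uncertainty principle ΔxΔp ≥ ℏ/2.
No, it violates the uncertainty principle (impossible measurement).

Calculate the product ΔxΔp:
ΔxΔp = (1.990e-09 m) × (1.083e-26 kg·m/s)
ΔxΔp = 2.155e-35 J·s

Compare to the minimum allowed value ℏ/2:
ℏ/2 = 5.273e-35 J·s

Since ΔxΔp = 2.155e-35 J·s < 5.273e-35 J·s = ℏ/2,
the measurement violates the uncertainty principle.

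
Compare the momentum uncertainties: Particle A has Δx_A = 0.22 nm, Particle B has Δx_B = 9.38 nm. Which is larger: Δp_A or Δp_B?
Particle A has the larger minimum momentum uncertainty, by a factor of 42.64.

For each particle, the minimum momentum uncertainty is Δp_min = ℏ/(2Δx):

Particle A: Δp_A = ℏ/(2×2.200e-10 m) = 2.397e-25 kg·m/s
Particle B: Δp_B = ℏ/(2×9.380e-09 m) = 5.621e-27 kg·m/s

Ratio: Δp_A/Δp_B = 42.64

Since Δp_min ∝ 1/Δx, the particle with smaller position uncertainty (A) has larger momentum uncertainty.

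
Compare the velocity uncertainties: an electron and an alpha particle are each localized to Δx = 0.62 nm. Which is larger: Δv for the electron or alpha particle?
The electron has the larger minimum velocity uncertainty, by a ratio of 7294.3.

For both particles, Δp_min = ℏ/(2Δx) = 8.505e-26 kg·m/s (same for both).

The velocity uncertainty is Δv = Δp/m:
- electron: Δv = 8.505e-26 / 9.109e-31 = 9.336e+04 m/s = 93.361 km/s
- alpha particle: Δv = 8.505e-26 / 6.645e-27 = 1.280e+01 m/s = 12.799 m/s

Ratio: 9.336e+04 / 1.280e+01 = 7294.3

The lighter particle has larger velocity uncertainty because Δv ∝ 1/m.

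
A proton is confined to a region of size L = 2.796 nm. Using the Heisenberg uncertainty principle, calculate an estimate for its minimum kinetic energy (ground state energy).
663.559 neV

Using the uncertainty principle to estimate ground state energy:

1. The position uncertainty is approximately the confinement size:
   Δx ≈ L = 2.796e-09 m

2. From ΔxΔp ≥ ℏ/2, the minimum momentum uncertainty is:
   Δp ≈ ℏ/(2L) = 1.886e-26 kg·m/s

3. The kinetic energy is approximately:
   KE ≈ (Δp)²/(2m) = (1.886e-26)²/(2 × 1.673e-27 kg)
   KE ≈ 1.063e-25 J = 663.559 neV

This is an order-of-magnitude estimate of the ground state energy.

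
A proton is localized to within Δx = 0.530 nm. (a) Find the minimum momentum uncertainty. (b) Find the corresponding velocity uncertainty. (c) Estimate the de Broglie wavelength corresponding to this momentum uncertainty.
(a) Δp_min = 9.949 × 10^-26 kg·m/s
(b) Δv_min = 59.480 m/s
(c) λ_dB = 6.660 nm

Step-by-step:

(a) From the uncertainty principle:
Δp_min = ℏ/(2Δx) = (1.055e-34 J·s)/(2 × 5.300e-10 m) = 9.949e-26 kg·m/s

(b) The velocity uncertainty:
Δv = Δp/m = (9.949e-26 kg·m/s)/(1.673e-27 kg) = 5.948e+01 m/s = 59.480 m/s

(c) The de Broglie wavelength for this momentum:
λ = h/p = (6.626e-34 J·s)/(9.949e-26 kg·m/s) = 6.660e-09 m = 6.660 nm

Note: The de Broglie wavelength is comparable to the localization size, as expected from wave-particle duality.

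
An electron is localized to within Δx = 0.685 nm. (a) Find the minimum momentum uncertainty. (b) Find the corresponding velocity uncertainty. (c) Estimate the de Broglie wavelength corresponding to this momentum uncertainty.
(a) Δp_min = 7.698 × 10^-26 kg·m/s
(b) Δv_min = 84.502 km/s
(c) λ_dB = 8.608 nm

Step-by-step:

(a) From the uncertainty principle:
Δp_min = ℏ/(2Δx) = (1.055e-34 J·s)/(2 × 6.850e-10 m) = 7.698e-26 kg·m/s

(b) The velocity uncertainty:
Δv = Δp/m = (7.698e-26 kg·m/s)/(9.109e-31 kg) = 8.450e+04 m/s = 84.502 km/s

(c) The de Broglie wavelength for this momentum:
λ = h/p = (6.626e-34 J·s)/(7.698e-26 kg·m/s) = 8.608e-09 m = 8.608 nm

Note: The de Broglie wavelength is comparable to the localization size, as expected from wave-particle duality.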